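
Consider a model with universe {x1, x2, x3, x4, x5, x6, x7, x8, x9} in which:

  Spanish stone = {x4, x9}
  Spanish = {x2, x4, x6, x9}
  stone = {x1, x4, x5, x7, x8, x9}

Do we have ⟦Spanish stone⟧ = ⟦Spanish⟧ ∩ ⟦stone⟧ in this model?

yes

⟦Spanish⟧ ∩ ⟦stone⟧ = {x2, x4, x6, x9} ∩ {x1, x4, x5, x7, x8, x9} = {x4, x9}
Observed ⟦Spanish stone⟧ = {x4, x9}.
These coincide, so the modifier is intersective here.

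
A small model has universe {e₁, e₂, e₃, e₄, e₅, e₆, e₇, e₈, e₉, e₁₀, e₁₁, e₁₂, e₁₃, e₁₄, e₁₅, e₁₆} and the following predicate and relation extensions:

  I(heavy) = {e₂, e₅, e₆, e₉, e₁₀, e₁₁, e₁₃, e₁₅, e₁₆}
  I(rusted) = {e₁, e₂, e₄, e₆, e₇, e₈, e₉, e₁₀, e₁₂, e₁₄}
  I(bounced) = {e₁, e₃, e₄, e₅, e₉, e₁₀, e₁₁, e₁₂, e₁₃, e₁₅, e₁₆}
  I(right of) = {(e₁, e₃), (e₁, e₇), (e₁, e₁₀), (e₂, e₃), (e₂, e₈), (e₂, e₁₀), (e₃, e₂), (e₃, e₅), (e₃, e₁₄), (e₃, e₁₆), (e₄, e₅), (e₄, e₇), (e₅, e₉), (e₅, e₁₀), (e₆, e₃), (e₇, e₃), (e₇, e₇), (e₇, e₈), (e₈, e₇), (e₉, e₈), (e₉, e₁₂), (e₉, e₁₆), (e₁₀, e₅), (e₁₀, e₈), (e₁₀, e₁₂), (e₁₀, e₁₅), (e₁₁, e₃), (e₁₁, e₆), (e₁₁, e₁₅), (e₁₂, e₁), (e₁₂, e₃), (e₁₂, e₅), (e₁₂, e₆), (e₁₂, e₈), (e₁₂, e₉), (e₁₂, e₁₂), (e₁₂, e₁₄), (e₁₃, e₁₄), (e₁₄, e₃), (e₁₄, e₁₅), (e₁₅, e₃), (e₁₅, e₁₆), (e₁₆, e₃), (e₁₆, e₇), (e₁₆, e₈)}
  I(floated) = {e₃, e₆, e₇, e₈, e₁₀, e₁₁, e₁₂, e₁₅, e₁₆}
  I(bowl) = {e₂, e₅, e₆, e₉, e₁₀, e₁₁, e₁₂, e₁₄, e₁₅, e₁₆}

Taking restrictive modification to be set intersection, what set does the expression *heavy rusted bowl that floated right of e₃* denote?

{e₆}

⟦that floated⟧ = ⟦floated⟧ = {e₃, e₆, e₇, e₈, e₁₀, e₁₁, e₁₂, e₁₅, e₁₆}
⟦right of e₃⟧ = {x : ⟨x, e₃⟩ ∈ ⟦right of⟧} = {e₁, e₂, e₆, e₇, e₁₁, e₁₂, e₁₄, e₁₅, e₁₆}
⟦bowl⟧ = {e₂, e₅, e₆, e₉, e₁₀, e₁₁, e₁₂, e₁₄, e₁₅, e₁₆}
… ∩ ⟦that floated⟧ = {e₂, e₅, e₆, e₉, e₁₀, e₁₁, e₁₂, e₁₄, e₁₅, e₁₆} ∩ {e₃, e₆, e₇, e₈, e₁₀, e₁₁, e₁₂, e₁₅, e₁₆} = {e₆, e₁₀, e₁₁, e₁₂, e₁₅, e₁₆}
… ∩ ⟦right of e₃⟧ = {e₆, e₁₀, e₁₁, e₁₂, e₁₅, e₁₆} ∩ {e₁, e₂, e₆, e₇, e₁₁, e₁₂, e₁₄, e₁₅, e₁₆} = {e₆, e₁₁, e₁₂, e₁₅, e₁₆}
… ∩ ⟦heavy⟧ = {e₆, e₁₁, e₁₂, e₁₅, e₁₆} ∩ {e₂, e₅, e₆, e₉, e₁₀, e₁₁, e₁₃, e₁₅, e₁₆} = {e₆, e₁₁, e₁₅, e₁₆}
… ∩ ⟦rusted⟧ = {e₆, e₁₁, e₁₅, e₁₆} ∩ {e₁, e₂, e₄, e₆, e₇, e₈, e₉, e₁₀, e₁₂, e₁₄} = {e₆}
So ⟦heavy rusted bowl that floated right of e₃⟧ = {e₆}.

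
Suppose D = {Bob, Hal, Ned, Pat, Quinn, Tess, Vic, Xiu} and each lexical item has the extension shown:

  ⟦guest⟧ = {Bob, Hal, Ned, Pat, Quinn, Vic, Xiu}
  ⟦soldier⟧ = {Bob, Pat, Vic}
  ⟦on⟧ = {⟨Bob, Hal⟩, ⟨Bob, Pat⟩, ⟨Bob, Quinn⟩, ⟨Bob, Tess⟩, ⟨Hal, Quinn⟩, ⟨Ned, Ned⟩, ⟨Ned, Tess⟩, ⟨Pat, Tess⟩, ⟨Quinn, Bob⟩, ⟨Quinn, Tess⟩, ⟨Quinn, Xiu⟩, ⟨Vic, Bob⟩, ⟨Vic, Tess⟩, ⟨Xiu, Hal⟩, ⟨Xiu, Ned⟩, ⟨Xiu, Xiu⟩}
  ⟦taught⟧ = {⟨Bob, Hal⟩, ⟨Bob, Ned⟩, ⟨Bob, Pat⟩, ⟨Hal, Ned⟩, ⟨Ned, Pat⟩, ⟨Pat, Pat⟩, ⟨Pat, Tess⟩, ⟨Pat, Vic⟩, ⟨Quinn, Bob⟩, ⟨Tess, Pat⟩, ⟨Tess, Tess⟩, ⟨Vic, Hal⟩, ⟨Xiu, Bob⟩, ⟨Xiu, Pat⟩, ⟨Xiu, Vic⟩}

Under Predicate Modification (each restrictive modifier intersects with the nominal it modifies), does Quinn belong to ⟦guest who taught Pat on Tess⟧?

⟦who taught Pat⟧ = {x : ⟨x, Pat⟩ ∈ ⟦taught⟧} = {Bob, Ned, Pat, Tess, Xiu}
⟦on Tess⟧ = {x : ⟨x, Tess⟩ ∈ ⟦on⟧} = {Bob, Ned, Pat, Quinn, Vic}
⟦guest⟧ = {Bob, Hal, Ned, Pat, Quinn, Vic, Xiu}
… ∩ ⟦who taught Pat⟧ = {Bob, Hal, Ned, Pat, Quinn, Vic, Xiu} ∩ {Bob, Ned, Pat, Tess, Xiu} = {Bob, Ned, Pat, Xiu}
… ∩ ⟦on Tess⟧ = {Bob, Ned, Pat, Xiu} ∩ {Bob, Ned, Pat, Quinn, Vic} = {Bob, Ned, Pat}
⟦guest who taught Pat on Tess⟧ = {Bob, Ned, Pat}; Quinn ∉ this set.

no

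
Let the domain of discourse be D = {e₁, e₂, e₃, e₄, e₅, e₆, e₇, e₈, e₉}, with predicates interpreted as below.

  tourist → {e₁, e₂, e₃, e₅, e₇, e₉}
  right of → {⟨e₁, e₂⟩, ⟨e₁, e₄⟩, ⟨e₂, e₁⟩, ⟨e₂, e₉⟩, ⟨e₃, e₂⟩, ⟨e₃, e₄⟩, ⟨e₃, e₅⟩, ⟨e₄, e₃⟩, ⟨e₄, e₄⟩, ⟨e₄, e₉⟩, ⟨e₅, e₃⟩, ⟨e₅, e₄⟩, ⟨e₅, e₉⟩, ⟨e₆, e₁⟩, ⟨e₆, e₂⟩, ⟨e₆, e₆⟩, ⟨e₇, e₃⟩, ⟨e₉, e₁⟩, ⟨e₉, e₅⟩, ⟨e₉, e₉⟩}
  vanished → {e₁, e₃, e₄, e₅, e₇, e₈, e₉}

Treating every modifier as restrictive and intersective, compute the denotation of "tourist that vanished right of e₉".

⟦that vanished⟧ = ⟦vanished⟧ = {e₁, e₃, e₄, e₅, e₇, e₈, e₉}
⟦right of e₉⟧ = {x : ⟨x, e₉⟩ ∈ ⟦right of⟧} = {e₂, e₄, e₅, e₉}
⟦tourist⟧ = {e₁, e₂, e₃, e₅, e₇, e₉}
… ∩ ⟦that vanished⟧ = {e₁, e₂, e₃, e₅, e₇, e₉} ∩ {e₁, e₃, e₄, e₅, e₇, e₈, e₉} = {e₁, e₃, e₅, e₇, e₉}
… ∩ ⟦right of e₉⟧ = {e₁, e₃, e₅, e₇, e₉} ∩ {e₂, e₄, e₅, e₉} = {e₅, e₉}
So ⟦tourist that vanished right of e₉⟧ = {e₅, e₉}.

{e₅, e₉}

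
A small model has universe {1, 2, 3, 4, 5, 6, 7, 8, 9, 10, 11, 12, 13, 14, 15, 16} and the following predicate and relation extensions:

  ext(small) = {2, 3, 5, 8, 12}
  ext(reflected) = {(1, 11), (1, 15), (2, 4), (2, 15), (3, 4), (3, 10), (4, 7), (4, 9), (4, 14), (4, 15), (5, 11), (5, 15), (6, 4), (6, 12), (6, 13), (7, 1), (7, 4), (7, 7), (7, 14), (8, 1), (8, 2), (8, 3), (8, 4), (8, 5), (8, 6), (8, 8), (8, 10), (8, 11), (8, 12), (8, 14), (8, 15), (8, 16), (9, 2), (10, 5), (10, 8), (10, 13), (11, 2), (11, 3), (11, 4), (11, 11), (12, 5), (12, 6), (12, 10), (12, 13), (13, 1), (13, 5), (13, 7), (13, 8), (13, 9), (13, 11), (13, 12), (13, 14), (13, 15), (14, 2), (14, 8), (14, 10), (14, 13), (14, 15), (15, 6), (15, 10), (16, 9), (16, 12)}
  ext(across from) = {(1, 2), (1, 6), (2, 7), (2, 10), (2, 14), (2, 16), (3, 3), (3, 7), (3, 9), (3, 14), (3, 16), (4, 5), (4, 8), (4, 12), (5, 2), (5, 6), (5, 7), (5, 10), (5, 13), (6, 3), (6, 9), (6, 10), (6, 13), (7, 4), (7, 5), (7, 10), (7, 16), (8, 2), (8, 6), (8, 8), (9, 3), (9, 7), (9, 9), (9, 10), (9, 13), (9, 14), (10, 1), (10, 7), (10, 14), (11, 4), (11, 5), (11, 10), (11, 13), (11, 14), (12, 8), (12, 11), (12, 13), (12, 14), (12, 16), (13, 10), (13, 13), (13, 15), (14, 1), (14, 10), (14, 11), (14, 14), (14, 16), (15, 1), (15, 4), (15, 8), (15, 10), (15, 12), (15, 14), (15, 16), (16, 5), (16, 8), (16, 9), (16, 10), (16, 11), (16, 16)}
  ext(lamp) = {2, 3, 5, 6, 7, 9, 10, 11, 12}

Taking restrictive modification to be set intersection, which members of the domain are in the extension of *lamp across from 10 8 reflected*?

{2, 5, 6, 11}

⟦across from 10⟧ = {x : ⟨x, 10⟩ ∈ ⟦across from⟧} = {2, 5, 6, 7, 9, 11, 13, 14, 15, 16}
⟦8 reflected⟧ = {x : ⟨8, x⟩ ∈ ⟦reflected⟧} = {1, 2, 3, 4, 5, 6, 8, 10, 11, 12, 14, 15, 16}
⟦lamp⟧ = {2, 3, 5, 6, 7, 9, 10, 11, 12}
… ∩ ⟦across from 10⟧ = {2, 3, 5, 6, 7, 9, 10, 11, 12} ∩ {2, 5, 6, 7, 9, 11, 13, 14, 15, 16} = {2, 5, 6, 7, 9, 11}
… ∩ ⟦8 reflected⟧ = {2, 5, 6, 7, 9, 11} ∩ {1, 2, 3, 4, 5, 6, 8, 10, 11, 12, 14, 15, 16} = {2, 5, 6, 11}
So ⟦lamp across from 10 8 reflected⟧ = {2, 5, 6, 11}.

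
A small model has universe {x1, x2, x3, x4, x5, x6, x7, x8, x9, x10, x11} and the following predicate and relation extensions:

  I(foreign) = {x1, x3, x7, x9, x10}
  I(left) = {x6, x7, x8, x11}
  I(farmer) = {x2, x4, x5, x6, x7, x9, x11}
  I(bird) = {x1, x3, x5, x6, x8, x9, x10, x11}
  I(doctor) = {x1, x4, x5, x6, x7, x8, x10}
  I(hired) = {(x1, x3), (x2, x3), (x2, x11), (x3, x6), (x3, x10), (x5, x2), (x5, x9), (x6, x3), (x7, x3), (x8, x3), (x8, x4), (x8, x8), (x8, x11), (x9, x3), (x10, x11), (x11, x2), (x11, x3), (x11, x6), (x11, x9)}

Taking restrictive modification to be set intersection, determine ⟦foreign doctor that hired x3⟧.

⟦that hired x3⟧ = {x : ⟨x, x3⟩ ∈ ⟦hired⟧} = {x1, x2, x6, x7, x8, x9, x11}
⟦doctor⟧ = {x1, x4, x5, x6, x7, x8, x10}
… ∩ ⟦that hired x3⟧ = {x1, x4, x5, x6, x7, x8, x10} ∩ {x1, x2, x6, x7, x8, x9, x11} = {x1, x6, x7, x8}
… ∩ ⟦foreign⟧ = {x1, x6, x7, x8} ∩ {x1, x3, x7, x9, x10} = {x1, x7}
So ⟦foreign doctor that hired x3⟧ = {x1, x7}.

{x1, x7}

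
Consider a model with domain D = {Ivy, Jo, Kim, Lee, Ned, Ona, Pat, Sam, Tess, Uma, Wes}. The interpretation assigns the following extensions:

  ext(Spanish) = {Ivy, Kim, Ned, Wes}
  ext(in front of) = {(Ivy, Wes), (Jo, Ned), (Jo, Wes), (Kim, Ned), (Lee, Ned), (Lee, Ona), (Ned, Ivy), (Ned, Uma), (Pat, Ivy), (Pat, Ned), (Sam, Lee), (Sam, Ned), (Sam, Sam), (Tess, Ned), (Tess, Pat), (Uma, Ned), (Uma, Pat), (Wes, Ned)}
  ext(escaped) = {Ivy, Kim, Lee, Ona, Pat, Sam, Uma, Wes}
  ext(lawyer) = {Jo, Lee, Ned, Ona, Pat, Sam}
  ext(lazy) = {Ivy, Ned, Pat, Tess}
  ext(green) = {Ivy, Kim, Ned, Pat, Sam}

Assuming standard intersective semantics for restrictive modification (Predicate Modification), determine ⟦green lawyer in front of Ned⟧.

⟦in front of Ned⟧ = {x : ⟨x, Ned⟩ ∈ ⟦in front of⟧} = {Jo, Kim, Lee, Pat, Sam, Tess, Uma, Wes}
⟦lawyer⟧ = {Jo, Lee, Ned, Ona, Pat, Sam}
… ∩ ⟦in front of Ned⟧ = {Jo, Lee, Ned, Ona, Pat, Sam} ∩ {Jo, Kim, Lee, Pat, Sam, Tess, Uma, Wes} = {Jo, Lee, Pat, Sam}
… ∩ ⟦green⟧ = {Jo, Lee, Pat, Sam} ∩ {Ivy, Kim, Ned, Pat, Sam} = {Pat, Sam}
So ⟦green lawyer in front of Ned⟧ = {Pat, Sam}.

{Pat, Sam}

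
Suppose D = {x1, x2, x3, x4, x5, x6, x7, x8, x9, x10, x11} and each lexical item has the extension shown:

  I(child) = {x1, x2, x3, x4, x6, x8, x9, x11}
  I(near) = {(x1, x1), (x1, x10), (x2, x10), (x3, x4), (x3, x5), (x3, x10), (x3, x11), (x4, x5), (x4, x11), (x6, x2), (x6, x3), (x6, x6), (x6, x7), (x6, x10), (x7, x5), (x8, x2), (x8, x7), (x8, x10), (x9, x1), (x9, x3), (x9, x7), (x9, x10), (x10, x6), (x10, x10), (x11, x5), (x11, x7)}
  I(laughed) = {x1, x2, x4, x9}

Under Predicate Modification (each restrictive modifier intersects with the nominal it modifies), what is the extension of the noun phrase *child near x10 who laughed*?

⟦near x10⟧ = {x : ⟨x, x10⟩ ∈ ⟦near⟧} = {x1, x2, x3, x6, x8, x9, x10}
⟦who laughed⟧ = ⟦laughed⟧ = {x1, x2, x4, x9}
⟦child⟧ = {x1, x2, x3, x4, x6, x8, x9, x11}
… ∩ ⟦near x10⟧ = {x1, x2, x3, x4, x6, x8, x9, x11} ∩ {x1, x2, x3, x6, x8, x9, x10} = {x1, x2, x3, x6, x8, x9}
… ∩ ⟦who laughed⟧ = {x1, x2, x3, x6, x8, x9} ∩ {x1, x2, x4, x9} = {x1, x2, x9}
So ⟦child near x10 who laughed⟧ = {x1, x2, x9}.

{x1, x2, x9}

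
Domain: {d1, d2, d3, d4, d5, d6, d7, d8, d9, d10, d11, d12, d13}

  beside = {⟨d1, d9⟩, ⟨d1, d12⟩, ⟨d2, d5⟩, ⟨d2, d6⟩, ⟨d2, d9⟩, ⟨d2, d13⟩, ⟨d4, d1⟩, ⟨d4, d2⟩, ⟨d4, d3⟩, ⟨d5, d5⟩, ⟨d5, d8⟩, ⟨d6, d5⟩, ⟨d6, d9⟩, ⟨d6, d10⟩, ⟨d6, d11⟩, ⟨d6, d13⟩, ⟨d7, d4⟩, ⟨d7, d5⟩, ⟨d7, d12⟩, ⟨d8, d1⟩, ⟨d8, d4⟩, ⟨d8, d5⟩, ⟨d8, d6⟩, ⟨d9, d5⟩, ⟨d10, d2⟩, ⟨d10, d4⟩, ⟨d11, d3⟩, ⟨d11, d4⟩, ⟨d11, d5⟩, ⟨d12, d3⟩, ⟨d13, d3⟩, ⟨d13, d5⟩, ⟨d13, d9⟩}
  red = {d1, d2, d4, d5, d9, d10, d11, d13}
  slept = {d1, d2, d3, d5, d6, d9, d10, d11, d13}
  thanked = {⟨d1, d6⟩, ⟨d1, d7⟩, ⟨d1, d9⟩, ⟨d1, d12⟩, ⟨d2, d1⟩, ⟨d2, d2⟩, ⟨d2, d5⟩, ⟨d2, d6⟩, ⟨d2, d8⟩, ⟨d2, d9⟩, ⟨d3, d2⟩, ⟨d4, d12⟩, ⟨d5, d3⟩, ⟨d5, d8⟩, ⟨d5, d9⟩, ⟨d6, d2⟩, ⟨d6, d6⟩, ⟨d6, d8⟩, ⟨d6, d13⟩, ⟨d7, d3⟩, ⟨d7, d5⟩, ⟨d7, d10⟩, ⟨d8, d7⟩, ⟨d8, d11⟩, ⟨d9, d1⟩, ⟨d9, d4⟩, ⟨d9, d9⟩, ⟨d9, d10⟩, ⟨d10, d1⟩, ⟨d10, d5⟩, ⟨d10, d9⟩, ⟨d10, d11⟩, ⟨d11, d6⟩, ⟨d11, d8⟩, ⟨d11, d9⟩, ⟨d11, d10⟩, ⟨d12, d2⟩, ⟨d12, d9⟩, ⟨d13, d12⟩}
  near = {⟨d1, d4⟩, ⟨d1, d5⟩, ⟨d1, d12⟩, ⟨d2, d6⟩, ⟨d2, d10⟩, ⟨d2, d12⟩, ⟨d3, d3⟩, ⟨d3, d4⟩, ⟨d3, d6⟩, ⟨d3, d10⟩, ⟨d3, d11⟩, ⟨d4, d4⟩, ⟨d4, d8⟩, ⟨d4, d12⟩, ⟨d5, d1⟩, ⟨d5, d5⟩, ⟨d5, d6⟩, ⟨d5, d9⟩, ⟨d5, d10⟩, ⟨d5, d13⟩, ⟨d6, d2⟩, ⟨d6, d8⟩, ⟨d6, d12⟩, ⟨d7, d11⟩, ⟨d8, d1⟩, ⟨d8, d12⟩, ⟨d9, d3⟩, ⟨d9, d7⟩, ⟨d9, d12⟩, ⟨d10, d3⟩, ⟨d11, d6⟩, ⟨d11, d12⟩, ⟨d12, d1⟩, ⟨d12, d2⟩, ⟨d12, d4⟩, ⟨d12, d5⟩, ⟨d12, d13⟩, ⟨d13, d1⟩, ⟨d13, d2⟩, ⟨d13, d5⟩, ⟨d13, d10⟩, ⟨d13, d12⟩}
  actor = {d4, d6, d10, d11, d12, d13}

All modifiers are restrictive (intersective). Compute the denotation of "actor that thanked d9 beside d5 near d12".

⟦that thanked d9⟧ = {x : ⟨x, d9⟩ ∈ ⟦thanked⟧} = {d1, d2, d5, d9, d10, d11, d12}
⟦beside d5⟧ = {x : ⟨x, d5⟩ ∈ ⟦beside⟧} = {d2, d5, d6, d7, d8, d9, d11, d13}
⟦near d12⟧ = {x : ⟨x, d12⟩ ∈ ⟦near⟧} = {d1, d2, d4, d6, d8, d9, d11, d13}
⟦actor⟧ = {d4, d6, d10, d11, d12, d13}
… ∩ ⟦that thanked d9⟧ = {d4, d6, d10, d11, d12, d13} ∩ {d1, d2, d5, d9, d10, d11, d12} = {d10, d11, d12}
… ∩ ⟦beside d5⟧ = {d10, d11, d12} ∩ {d2, d5, d6, d7, d8, d9, d11, d13} = {d11}
… ∩ ⟦near d12⟧ = {d11} ∩ {d1, d2, d4, d6, d8, d9, d11, d13} = {d11}
So ⟦actor that thanked d9 beside d5 near d12⟧ = {d11}.

{d11}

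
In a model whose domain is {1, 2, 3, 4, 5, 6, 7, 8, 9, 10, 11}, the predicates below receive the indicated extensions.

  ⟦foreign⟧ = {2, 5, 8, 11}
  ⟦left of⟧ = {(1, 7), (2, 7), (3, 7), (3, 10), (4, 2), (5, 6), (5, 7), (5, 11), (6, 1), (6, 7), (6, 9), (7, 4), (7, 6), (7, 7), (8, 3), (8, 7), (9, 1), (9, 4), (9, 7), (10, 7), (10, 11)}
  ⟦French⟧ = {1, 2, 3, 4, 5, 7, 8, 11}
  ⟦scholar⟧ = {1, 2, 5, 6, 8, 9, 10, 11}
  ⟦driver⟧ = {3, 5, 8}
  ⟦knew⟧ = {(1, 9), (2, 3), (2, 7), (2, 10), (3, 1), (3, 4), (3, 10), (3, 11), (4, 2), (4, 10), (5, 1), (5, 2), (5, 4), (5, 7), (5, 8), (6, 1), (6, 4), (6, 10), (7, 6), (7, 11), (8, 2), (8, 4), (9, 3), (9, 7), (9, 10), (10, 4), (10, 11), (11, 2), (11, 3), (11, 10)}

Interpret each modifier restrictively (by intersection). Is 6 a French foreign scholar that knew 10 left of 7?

⟦that knew 10⟧ = {x : ⟨x, 10⟩ ∈ ⟦knew⟧} = {2, 3, 4, 6, 9, 11}
⟦left of 7⟧ = {x : ⟨x, 7⟩ ∈ ⟦left of⟧} = {1, 2, 3, 5, 6, 7, 8, 9, 10}
⟦scholar⟧ = {1, 2, 5, 6, 8, 9, 10, 11}
… ∩ ⟦that knew 10⟧ = {1, 2, 5, 6, 8, 9, 10, 11} ∩ {2, 3, 4, 6, 9, 11} = {2, 6, 9, 11}
… ∩ ⟦left of 7⟧ = {2, 6, 9, 11} ∩ {1, 2, 3, 5, 6, 7, 8, 9, 10} = {2, 6, 9}
… ∩ ⟦French⟧ = {2, 6, 9} ∩ {1, 2, 3, 4, 5, 7, 8, 11} = {2}
… ∩ ⟦foreign⟧ = {2} ∩ {2, 5, 8, 11} = {2}
⟦French foreign scholar that knew 10 left of 7⟧ = {2}; 6 ∉ this set.

no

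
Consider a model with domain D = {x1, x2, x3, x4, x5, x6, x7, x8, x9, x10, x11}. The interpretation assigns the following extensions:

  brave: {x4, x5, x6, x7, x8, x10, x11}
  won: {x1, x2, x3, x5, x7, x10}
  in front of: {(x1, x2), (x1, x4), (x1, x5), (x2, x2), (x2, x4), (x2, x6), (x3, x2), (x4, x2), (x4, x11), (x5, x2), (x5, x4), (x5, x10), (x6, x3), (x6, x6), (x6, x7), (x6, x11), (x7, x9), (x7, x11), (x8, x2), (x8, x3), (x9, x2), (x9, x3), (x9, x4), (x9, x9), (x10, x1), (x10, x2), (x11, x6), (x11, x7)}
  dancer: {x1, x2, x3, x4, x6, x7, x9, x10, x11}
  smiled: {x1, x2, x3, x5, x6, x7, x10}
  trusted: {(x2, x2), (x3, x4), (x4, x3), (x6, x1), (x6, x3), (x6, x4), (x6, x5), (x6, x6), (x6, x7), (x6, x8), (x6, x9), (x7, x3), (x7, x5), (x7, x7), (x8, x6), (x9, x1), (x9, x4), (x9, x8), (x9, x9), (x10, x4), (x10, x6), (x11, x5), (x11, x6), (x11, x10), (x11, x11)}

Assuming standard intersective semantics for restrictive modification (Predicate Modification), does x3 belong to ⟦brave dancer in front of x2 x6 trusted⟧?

⟦in front of x2⟧ = {x : ⟨x, x2⟩ ∈ ⟦in front of⟧} = {x1, x2, x3, x4, x5, x8, x9, x10}
⟦x6 trusted⟧ = {x : ⟨x6, x⟩ ∈ ⟦trusted⟧} = {x1, x3, x4, x5, x6, x7, x8, x9}
⟦dancer⟧ = {x1, x2, x3, x4, x6, x7, x9, x10, x11}
… ∩ ⟦in front of x2⟧ = {x1, x2, x3, x4, x6, x7, x9, x10, x11} ∩ {x1, x2, x3, x4, x5, x8, x9, x10} = {x1, x2, x3, x4, x9, x10}
… ∩ ⟦x6 trusted⟧ = {x1, x2, x3, x4, x9, x10} ∩ {x1, x3, x4, x5, x6, x7, x8, x9} = {x1, x3, x4, x9}
… ∩ ⟦brave⟧ = {x1, x3, x4, x9} ∩ {x4, x5, x6, x7, x8, x10, x11} = {x4}
⟦brave dancer in front of x2 x6 trusted⟧ = {x4}; x3 ∉ this set.

no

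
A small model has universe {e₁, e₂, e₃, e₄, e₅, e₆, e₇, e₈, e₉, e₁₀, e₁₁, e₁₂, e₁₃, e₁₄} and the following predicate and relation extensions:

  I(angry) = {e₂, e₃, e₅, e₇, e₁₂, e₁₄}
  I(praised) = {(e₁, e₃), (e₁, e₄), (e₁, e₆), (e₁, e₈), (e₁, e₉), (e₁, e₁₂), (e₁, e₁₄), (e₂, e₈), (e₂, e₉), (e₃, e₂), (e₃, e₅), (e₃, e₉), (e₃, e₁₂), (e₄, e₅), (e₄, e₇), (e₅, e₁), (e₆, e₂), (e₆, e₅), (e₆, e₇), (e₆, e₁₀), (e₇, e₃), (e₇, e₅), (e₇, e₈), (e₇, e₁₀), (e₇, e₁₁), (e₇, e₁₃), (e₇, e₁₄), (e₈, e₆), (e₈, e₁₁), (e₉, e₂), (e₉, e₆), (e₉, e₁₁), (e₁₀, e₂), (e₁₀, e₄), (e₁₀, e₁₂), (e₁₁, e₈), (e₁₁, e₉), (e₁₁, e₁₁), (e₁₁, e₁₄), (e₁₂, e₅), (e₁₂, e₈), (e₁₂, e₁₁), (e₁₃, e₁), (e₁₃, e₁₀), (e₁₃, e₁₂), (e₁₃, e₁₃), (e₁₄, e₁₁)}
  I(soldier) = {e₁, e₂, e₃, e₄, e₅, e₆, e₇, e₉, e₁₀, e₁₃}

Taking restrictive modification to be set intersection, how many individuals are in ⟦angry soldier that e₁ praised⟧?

⟦that e₁ praised⟧ = {x : ⟨e₁, x⟩ ∈ ⟦praised⟧} = {e₃, e₄, e₆, e₈, e₉, e₁₂, e₁₄}
⟦soldier⟧ = {e₁, e₂, e₃, e₄, e₅, e₆, e₇, e₉, e₁₀, e₁₃}
… ∩ ⟦that e₁ praised⟧ = {e₁, e₂, e₃, e₄, e₅, e₆, e₇, e₉, e₁₀, e₁₃} ∩ {e₃, e₄, e₆, e₈, e₉, e₁₂, e₁₄} = {e₃, e₄, e₆, e₉}
… ∩ ⟦angry⟧ = {e₃, e₄, e₆, e₉} ∩ {e₂, e₃, e₅, e₇, e₁₂, e₁₄} = {e₃}
⟦angry soldier that e₁ praised⟧ = {e₃}, so the cardinality is 1.

1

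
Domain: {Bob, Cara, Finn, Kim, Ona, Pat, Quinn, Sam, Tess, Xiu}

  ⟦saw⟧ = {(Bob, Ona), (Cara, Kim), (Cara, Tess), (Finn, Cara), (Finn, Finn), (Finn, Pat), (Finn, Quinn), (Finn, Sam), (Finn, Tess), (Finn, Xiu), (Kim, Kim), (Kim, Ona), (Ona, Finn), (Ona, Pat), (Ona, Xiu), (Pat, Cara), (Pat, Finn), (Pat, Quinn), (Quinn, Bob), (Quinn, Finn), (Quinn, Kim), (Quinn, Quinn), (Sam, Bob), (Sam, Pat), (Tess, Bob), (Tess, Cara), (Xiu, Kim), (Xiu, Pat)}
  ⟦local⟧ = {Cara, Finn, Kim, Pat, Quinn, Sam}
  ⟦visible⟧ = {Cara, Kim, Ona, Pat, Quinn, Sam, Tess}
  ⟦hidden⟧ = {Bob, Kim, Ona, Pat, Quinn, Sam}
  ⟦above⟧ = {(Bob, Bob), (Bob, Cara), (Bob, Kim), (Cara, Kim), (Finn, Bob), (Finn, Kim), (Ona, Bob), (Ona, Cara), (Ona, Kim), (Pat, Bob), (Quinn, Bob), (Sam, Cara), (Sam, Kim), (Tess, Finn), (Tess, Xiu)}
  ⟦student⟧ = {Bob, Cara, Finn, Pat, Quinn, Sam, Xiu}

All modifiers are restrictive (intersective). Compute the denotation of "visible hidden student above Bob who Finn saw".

{Pat, Quinn}

⟦above Bob⟧ = {x : ⟨x, Bob⟩ ∈ ⟦above⟧} = {Bob, Finn, Ona, Pat, Quinn}
⟦who Finn saw⟧ = {x : ⟨Finn, x⟩ ∈ ⟦saw⟧} = {Cara, Finn, Pat, Quinn, Sam, Tess, Xiu}
⟦student⟧ = {Bob, Cara, Finn, Pat, Quinn, Sam, Xiu}
… ∩ ⟦above Bob⟧ = {Bob, Cara, Finn, Pat, Quinn, Sam, Xiu} ∩ {Bob, Finn, Ona, Pat, Quinn} = {Bob, Finn, Pat, Quinn}
… ∩ ⟦who Finn saw⟧ = {Bob, Finn, Pat, Quinn} ∩ {Cara, Finn, Pat, Quinn, Sam, Tess, Xiu} = {Finn, Pat, Quinn}
… ∩ ⟦visible⟧ = {Finn, Pat, Quinn} ∩ {Cara, Kim, Ona, Pat, Quinn, Sam, Tess} = {Pat, Quinn}
… ∩ ⟦hidden⟧ = {Pat, Quinn} ∩ {Bob, Kim, Ona, Pat, Quinn, Sam} = {Pat, Quinn}
So ⟦visible hidden student above Bob who Finn saw⟧ = {Pat, Quinn}.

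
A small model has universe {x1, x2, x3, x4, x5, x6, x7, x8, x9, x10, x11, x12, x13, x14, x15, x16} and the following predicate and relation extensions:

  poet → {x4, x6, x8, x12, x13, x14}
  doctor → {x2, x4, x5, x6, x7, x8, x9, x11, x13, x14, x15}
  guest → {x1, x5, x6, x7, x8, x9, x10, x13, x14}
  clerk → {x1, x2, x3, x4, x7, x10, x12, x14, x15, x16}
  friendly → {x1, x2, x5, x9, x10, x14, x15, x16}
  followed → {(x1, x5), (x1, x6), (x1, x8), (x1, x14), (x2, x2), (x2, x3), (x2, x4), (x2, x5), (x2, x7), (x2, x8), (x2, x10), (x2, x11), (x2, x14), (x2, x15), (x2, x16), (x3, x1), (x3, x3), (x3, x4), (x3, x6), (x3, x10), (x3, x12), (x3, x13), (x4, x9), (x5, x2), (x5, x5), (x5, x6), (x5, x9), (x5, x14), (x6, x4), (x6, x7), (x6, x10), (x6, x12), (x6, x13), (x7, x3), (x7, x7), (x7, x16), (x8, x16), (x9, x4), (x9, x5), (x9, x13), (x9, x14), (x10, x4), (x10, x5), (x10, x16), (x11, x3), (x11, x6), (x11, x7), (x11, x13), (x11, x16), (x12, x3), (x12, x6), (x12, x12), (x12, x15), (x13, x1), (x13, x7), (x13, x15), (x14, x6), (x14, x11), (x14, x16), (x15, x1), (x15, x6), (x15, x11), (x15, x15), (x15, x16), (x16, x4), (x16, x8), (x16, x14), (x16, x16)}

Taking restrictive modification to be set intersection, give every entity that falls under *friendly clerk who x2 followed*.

{x2, x10, x14, x15, x16}

⟦who x2 followed⟧ = {x : ⟨x2, x⟩ ∈ ⟦followed⟧} = {x2, x3, x4, x5, x7, x8, x10, x11, x14, x15, x16}
⟦clerk⟧ = {x1, x2, x3, x4, x7, x10, x12, x14, x15, x16}
… ∩ ⟦who x2 followed⟧ = {x1, x2, x3, x4, x7, x10, x12, x14, x15, x16} ∩ {x2, x3, x4, x5, x7, x8, x10, x11, x14, x15, x16} = {x2, x3, x4, x7, x10, x14, x15, x16}
… ∩ ⟦friendly⟧ = {x2, x3, x4, x7, x10, x14, x15, x16} ∩ {x1, x2, x5, x9, x10, x14, x15, x16} = {x2, x10, x14, x15, x16}
So ⟦friendly clerk who x2 followed⟧ = {x2, x10, x14, x15, x16}.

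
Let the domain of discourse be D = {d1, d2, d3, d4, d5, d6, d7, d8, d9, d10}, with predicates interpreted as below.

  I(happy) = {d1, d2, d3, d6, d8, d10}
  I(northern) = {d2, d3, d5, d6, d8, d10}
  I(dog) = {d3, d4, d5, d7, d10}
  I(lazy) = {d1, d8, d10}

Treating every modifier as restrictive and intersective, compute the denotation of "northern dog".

{d3, d5, d10}

⟦dog⟧ = {d3, d4, d5, d7, d10}
… ∩ ⟦northern⟧ = {d3, d4, d5, d7, d10} ∩ {d2, d3, d5, d6, d8, d10} = {d3, d5, d10}
So ⟦northern dog⟧ = {d3, d5, d10}.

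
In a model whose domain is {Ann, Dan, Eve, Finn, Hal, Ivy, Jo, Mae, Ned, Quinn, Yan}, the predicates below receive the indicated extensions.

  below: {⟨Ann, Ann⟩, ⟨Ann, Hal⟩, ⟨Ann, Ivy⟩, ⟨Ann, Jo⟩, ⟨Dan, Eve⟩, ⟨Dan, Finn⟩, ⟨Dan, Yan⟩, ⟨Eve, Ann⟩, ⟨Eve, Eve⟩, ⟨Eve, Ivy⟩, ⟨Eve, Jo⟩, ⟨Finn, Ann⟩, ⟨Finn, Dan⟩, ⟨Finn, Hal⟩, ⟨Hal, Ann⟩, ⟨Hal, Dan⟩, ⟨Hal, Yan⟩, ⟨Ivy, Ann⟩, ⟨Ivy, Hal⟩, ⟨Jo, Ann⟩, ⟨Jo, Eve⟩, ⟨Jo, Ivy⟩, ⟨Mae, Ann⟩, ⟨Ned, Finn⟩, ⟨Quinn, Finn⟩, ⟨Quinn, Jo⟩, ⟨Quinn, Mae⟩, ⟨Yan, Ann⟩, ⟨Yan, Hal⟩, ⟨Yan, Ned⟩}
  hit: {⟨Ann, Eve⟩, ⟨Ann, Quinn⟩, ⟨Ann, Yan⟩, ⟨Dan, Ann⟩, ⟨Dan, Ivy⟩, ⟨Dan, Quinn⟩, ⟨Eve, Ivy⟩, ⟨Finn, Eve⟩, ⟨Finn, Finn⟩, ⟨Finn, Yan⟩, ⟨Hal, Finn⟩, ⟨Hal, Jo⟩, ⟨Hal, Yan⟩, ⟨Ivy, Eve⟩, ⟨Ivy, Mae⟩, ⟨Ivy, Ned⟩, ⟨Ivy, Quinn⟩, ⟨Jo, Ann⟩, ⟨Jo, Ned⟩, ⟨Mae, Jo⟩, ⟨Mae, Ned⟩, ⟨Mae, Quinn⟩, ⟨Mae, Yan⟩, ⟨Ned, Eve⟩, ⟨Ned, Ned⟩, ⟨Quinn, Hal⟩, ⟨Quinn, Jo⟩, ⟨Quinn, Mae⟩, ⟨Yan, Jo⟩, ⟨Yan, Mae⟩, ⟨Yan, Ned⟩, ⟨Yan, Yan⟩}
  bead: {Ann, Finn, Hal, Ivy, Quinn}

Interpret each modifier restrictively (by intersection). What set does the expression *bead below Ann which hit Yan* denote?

{Ann, Finn, Hal}

⟦below Ann⟧ = {x : ⟨x, Ann⟩ ∈ ⟦below⟧} = {Ann, Eve, Finn, Hal, Ivy, Jo, Mae, Yan}
⟦which hit Yan⟧ = {x : ⟨x, Yan⟩ ∈ ⟦hit⟧} = {Ann, Finn, Hal, Mae, Yan}
⟦bead⟧ = {Ann, Finn, Hal, Ivy, Quinn}
… ∩ ⟦below Ann⟧ = {Ann, Finn, Hal, Ivy, Quinn} ∩ {Ann, Eve, Finn, Hal, Ivy, Jo, Mae, Yan} = {Ann, Finn, Hal, Ivy}
… ∩ ⟦which hit Yan⟧ = {Ann, Finn, Hal, Ivy} ∩ {Ann, Finn, Hal, Mae, Yan} = {Ann, Finn, Hal}
So ⟦bead below Ann which hit Yan⟧ = {Ann, Finn, Hal}.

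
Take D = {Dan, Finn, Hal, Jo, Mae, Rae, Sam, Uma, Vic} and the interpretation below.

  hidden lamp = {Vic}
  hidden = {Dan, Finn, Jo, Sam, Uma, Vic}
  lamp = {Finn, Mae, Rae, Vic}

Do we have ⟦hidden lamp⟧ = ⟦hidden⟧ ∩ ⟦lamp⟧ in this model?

no

⟦hidden⟧ ∩ ⟦lamp⟧ = {Dan, Finn, Jo, Sam, Uma, Vic} ∩ {Finn, Mae, Rae, Vic} = {Finn, Vic}
Observed ⟦hidden lamp⟧ = {Vic}.
These differ, so the modifier is not intersective in this model.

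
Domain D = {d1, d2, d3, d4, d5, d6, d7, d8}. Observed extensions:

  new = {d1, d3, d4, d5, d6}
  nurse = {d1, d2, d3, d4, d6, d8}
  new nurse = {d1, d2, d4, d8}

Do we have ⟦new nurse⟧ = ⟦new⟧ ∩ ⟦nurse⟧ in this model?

⟦new⟧ ∩ ⟦nurse⟧ = {d1, d3, d4, d5, d6} ∩ {d1, d2, d3, d4, d6, d8} = {d1, d3, d4, d6}
Observed ⟦new nurse⟧ = {d1, d2, d4, d8}.
These differ, so the modifier is not intersective in this model.

no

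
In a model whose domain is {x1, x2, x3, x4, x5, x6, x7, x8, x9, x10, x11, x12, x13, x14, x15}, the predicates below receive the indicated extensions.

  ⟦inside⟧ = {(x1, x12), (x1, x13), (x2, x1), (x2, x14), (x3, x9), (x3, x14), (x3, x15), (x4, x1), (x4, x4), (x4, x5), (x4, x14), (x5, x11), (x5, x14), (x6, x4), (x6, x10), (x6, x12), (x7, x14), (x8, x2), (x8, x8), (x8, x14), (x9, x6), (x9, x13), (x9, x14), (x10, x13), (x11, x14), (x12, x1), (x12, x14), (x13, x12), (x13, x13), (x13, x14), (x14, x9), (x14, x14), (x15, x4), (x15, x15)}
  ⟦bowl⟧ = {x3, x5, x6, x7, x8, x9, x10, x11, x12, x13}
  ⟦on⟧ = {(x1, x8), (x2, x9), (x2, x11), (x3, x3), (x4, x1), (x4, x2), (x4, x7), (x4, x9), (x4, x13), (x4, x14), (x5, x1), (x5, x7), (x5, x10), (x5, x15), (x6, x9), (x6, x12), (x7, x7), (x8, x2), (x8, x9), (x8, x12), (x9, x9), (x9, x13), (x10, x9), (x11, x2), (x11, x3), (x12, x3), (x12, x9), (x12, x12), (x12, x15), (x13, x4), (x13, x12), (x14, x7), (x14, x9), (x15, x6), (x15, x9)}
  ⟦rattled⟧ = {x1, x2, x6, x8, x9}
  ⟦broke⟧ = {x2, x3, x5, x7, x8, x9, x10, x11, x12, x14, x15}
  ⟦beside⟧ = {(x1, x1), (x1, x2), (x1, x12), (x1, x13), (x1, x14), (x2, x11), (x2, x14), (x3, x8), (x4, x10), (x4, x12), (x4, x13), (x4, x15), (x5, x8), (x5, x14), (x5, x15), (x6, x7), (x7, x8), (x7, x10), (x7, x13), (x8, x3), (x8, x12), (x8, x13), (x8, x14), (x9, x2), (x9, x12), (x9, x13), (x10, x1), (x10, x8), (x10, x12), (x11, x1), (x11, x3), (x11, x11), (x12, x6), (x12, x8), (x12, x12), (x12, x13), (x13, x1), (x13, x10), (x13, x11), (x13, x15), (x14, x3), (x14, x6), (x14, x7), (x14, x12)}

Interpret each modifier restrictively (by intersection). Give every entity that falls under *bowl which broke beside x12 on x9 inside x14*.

⟦which broke⟧ = ⟦broke⟧ = {x2, x3, x5, x7, x8, x9, x10, x11, x12, x14, x15}
⟦beside x12⟧ = {x : ⟨x, x12⟩ ∈ ⟦beside⟧} = {x1, x4, x8, x9, x10, x12, x14}
⟦on x9⟧ = {x : ⟨x, x9⟩ ∈ ⟦on⟧} = {x2, x4, x6, x8, x9, x10, x12, x14, x15}
⟦inside x14⟧ = {x : ⟨x, x14⟩ ∈ ⟦inside⟧} = {x2, x3, x4, x5, x7, x8, x9, x11, x12, x13, x14}
⟦bowl⟧ = {x3, x5, x6, x7, x8, x9, x10, x11, x12, x13}
… ∩ ⟦which broke⟧ = {x3, x5, x6, x7, x8, x9, x10, x11, x12, x13} ∩ {x2, x3, x5, x7, x8, x9, x10, x11, x12, x14, x15} = {x3, x5, x7, x8, x9, x10, x11, x12}
… ∩ ⟦beside x12⟧ = {x3, x5, x7, x8, x9, x10, x11, x12} ∩ {x1, x4, x8, x9, x10, x12, x14} = {x8, x9, x10, x12}
… ∩ ⟦on x9⟧ = {x8, x9, x10, x12} ∩ {x2, x4, x6, x8, x9, x10, x12, x14, x15} = {x8, x9, x10, x12}
… ∩ ⟦inside x14⟧ = {x8, x9, x10, x12} ∩ {x2, x3, x4, x5, x7, x8, x9, x11, x12, x13, x14} = {x8, x9, x12}
So ⟦bowl which broke beside x12 on x9 inside x14⟧ = {x8, x9, x12}.

{x8, x9, x12}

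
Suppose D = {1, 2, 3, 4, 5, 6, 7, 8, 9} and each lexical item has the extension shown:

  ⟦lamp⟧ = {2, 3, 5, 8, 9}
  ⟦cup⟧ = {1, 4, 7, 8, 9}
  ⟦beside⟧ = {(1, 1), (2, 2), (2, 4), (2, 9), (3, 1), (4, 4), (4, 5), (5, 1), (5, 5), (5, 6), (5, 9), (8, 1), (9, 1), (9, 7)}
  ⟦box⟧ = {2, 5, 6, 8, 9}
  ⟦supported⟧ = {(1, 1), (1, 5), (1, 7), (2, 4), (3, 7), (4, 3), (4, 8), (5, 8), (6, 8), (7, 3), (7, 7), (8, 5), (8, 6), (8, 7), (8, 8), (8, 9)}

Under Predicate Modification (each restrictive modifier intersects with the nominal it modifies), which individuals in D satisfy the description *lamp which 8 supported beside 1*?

⟦which 8 supported⟧ = {x : ⟨8, x⟩ ∈ ⟦supported⟧} = {5, 6, 7, 8, 9}
⟦beside 1⟧ = {x : ⟨x, 1⟩ ∈ ⟦beside⟧} = {1, 3, 5, 8, 9}
⟦lamp⟧ = {2, 3, 5, 8, 9}
… ∩ ⟦which 8 supported⟧ = {2, 3, 5, 8, 9} ∩ {5, 6, 7, 8, 9} = {5, 8, 9}
… ∩ ⟦beside 1⟧ = {5, 8, 9} ∩ {1, 3, 5, 8, 9} = {5, 8, 9}
So ⟦lamp which 8 supported beside 1⟧ = {5, 8, 9}.

{5, 8, 9}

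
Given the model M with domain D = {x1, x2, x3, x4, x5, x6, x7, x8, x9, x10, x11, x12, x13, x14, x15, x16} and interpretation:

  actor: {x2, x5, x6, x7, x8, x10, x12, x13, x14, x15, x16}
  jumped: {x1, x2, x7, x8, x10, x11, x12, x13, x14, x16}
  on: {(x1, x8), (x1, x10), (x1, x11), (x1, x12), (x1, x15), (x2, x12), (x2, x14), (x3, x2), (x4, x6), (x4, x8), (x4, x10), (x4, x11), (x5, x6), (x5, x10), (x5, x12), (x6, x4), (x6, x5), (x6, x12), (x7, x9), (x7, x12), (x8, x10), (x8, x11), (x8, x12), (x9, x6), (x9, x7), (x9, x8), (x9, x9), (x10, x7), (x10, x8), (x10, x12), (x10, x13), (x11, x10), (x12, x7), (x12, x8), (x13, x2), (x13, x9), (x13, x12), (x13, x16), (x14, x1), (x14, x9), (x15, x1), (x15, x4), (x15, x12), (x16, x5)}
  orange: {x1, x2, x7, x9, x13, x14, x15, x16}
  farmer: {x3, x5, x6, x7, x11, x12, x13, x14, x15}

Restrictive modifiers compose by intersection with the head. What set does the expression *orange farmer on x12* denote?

{x7, x13, x15}

⟦on x12⟧ = {x : ⟨x, x12⟩ ∈ ⟦on⟧} = {x1, x2, x5, x6, x7, x8, x10, x13, x15}
⟦farmer⟧ = {x3, x5, x6, x7, x11, x12, x13, x14, x15}
… ∩ ⟦on x12⟧ = {x3, x5, x6, x7, x11, x12, x13, x14, x15} ∩ {x1, x2, x5, x6, x7, x8, x10, x13, x15} = {x5, x6, x7, x13, x15}
… ∩ ⟦orange⟧ = {x5, x6, x7, x13, x15} ∩ {x1, x2, x7, x9, x13, x14, x15, x16} = {x7, x13, x15}
So ⟦orange farmer on x12⟧ = {x7, x13, x15}.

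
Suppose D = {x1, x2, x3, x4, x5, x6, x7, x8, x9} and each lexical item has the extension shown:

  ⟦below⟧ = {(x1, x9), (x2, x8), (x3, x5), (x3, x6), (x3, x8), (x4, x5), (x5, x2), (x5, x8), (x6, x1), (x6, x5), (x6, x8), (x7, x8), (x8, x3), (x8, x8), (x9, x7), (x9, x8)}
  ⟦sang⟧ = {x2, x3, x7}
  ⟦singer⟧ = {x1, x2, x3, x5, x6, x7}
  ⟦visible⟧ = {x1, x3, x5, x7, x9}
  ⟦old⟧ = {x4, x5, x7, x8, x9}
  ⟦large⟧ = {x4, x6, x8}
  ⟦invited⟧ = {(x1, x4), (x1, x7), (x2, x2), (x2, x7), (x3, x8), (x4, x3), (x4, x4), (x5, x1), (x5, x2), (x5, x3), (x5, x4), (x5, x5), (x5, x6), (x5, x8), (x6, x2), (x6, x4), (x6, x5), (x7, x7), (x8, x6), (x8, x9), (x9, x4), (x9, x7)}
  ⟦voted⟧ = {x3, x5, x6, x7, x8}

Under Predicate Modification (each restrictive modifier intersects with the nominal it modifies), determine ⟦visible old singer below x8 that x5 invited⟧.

⟦below x8⟧ = {x : ⟨x, x8⟩ ∈ ⟦below⟧} = {x2, x3, x5, x6, x7, x8, x9}
⟦that x5 invited⟧ = {x : ⟨x5, x⟩ ∈ ⟦invited⟧} = {x1, x2, x3, x4, x5, x6, x8}
⟦singer⟧ = {x1, x2, x3, x5, x6, x7}
… ∩ ⟦below x8⟧ = {x1, x2, x3, x5, x6, x7} ∩ {x2, x3, x5, x6, x7, x8, x9} = {x2, x3, x5, x6, x7}
… ∩ ⟦that x5 invited⟧ = {x2, x3, x5, x6, x7} ∩ {x1, x2, x3, x4, x5, x6, x8} = {x2, x3, x5, x6}
… ∩ ⟦visible⟧ = {x2, x3, x5, x6} ∩ {x1, x3, x5, x7, x9} = {x3, x5}
… ∩ ⟦old⟧ = {x3, x5} ∩ {x4, x5, x7, x8, x9} = {x5}
So ⟦visible old singer below x8 that x5 invited⟧ = {x5}.

{x5}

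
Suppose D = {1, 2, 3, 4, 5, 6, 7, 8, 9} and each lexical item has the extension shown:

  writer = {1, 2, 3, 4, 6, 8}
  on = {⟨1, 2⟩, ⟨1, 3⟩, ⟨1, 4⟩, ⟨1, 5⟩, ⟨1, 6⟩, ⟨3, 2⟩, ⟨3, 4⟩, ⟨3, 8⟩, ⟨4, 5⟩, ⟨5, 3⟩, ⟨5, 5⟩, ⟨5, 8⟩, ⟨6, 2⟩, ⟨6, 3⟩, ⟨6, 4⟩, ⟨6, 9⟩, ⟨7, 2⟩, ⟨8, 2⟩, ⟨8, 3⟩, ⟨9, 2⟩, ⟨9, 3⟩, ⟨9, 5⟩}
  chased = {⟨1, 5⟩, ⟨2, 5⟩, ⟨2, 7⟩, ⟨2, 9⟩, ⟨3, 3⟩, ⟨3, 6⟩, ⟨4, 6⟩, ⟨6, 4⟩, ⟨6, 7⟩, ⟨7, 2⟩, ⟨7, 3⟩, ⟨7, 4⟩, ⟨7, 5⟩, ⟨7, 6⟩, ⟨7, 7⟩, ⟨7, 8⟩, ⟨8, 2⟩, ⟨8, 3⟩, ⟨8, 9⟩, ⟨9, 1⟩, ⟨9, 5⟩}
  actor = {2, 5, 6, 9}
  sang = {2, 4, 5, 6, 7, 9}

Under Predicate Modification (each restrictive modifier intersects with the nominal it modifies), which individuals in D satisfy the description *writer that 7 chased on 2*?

⟦that 7 chased⟧ = {x : ⟨7, x⟩ ∈ ⟦chased⟧} = {2, 3, 4, 5, 6, 7, 8}
⟦on 2⟧ = {x : ⟨x, 2⟩ ∈ ⟦on⟧} = {1, 3, 6, 7, 8, 9}
⟦writer⟧ = {1, 2, 3, 4, 6, 8}
… ∩ ⟦that 7 chased⟧ = {1, 2, 3, 4, 6, 8} ∩ {2, 3, 4, 5, 6, 7, 8} = {2, 3, 4, 6, 8}
… ∩ ⟦on 2⟧ = {2, 3, 4, 6, 8} ∩ {1, 3, 6, 7, 8, 9} = {3, 6, 8}
So ⟦writer that 7 chased on 2⟧ = {3, 6, 8}.

{3, 6, 8}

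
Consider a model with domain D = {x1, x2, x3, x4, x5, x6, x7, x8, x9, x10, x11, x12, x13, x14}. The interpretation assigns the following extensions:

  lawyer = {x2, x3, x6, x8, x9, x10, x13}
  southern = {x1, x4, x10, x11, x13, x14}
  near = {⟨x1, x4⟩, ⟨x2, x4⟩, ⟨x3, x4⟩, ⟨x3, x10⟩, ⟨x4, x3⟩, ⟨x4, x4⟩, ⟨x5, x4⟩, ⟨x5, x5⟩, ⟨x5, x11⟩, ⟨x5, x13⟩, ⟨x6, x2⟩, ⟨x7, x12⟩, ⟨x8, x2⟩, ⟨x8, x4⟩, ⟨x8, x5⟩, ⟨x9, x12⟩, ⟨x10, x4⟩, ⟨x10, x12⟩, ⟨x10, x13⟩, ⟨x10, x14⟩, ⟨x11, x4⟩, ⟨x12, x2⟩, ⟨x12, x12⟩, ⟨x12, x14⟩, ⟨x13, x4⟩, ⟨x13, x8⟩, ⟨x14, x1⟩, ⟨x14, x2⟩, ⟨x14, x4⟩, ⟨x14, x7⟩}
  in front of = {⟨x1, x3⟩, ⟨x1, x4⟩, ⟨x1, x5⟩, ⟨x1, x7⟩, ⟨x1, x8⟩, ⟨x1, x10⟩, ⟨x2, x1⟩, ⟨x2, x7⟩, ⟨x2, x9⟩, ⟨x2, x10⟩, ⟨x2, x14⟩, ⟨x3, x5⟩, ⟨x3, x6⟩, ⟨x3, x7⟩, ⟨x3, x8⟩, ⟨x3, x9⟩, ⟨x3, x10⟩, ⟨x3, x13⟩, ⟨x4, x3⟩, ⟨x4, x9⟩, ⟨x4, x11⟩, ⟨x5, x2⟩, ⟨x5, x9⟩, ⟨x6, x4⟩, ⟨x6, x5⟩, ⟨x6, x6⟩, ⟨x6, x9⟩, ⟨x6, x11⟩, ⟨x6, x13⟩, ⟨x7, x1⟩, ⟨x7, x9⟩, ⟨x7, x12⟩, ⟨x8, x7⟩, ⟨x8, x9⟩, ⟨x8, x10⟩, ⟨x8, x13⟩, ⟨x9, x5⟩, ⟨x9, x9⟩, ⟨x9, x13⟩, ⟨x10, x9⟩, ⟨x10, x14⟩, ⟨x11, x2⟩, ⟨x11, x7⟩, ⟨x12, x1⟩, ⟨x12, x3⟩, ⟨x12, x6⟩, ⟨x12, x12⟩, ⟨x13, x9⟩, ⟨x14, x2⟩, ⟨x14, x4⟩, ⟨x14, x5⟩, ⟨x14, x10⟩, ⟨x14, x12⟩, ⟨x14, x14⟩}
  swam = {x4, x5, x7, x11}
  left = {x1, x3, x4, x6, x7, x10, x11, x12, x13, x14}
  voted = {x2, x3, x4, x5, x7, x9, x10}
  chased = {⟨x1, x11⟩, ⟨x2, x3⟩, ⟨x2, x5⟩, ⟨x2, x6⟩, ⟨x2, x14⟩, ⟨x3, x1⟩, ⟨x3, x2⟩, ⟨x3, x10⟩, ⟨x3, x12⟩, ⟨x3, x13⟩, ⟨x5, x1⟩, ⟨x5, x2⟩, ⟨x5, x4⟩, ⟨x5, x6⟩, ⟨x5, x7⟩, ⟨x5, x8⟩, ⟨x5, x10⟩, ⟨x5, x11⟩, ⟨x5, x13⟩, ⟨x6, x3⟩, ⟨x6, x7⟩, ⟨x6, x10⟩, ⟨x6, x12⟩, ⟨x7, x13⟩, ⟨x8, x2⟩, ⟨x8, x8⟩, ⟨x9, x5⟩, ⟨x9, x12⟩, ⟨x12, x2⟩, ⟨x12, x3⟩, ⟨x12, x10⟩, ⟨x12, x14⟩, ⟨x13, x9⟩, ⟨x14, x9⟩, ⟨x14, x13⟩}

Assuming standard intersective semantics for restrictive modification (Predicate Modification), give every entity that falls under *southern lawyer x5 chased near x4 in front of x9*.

{x10, x13}

⟦x5 chased⟧ = {x : ⟨x5, x⟩ ∈ ⟦chased⟧} = {x1, x2, x4, x6, x7, x8, x10, x11, x13}
⟦near x4⟧ = {x : ⟨x, x4⟩ ∈ ⟦near⟧} = {x1, x2, x3, x4, x5, x8, x10, x11, x13, x14}
⟦in front of x9⟧ = {x : ⟨x, x9⟩ ∈ ⟦in front of⟧} = {x2, x3, x4, x5, x6, x7, x8, x9, x10, x13}
⟦lawyer⟧ = {x2, x3, x6, x8, x9, x10, x13}
… ∩ ⟦x5 chased⟧ = {x2, x3, x6, x8, x9, x10, x13} ∩ {x1, x2, x4, x6, x7, x8, x10, x11, x13} = {x2, x6, x8, x10, x13}
… ∩ ⟦near x4⟧ = {x2, x6, x8, x10, x13} ∩ {x1, x2, x3, x4, x5, x8, x10, x11, x13, x14} = {x2, x8, x10, x13}
… ∩ ⟦in front of x9⟧ = {x2, x8, x10, x13} ∩ {x2, x3, x4, x5, x6, x7, x8, x9, x10, x13} = {x2, x8, x10, x13}
… ∩ ⟦southern⟧ = {x2, x8, x10, x13} ∩ {x1, x4, x10, x11, x13, x14} = {x10, x13}
So ⟦southern lawyer x5 chased near x4 in front of x9⟧ = {x10, x13}.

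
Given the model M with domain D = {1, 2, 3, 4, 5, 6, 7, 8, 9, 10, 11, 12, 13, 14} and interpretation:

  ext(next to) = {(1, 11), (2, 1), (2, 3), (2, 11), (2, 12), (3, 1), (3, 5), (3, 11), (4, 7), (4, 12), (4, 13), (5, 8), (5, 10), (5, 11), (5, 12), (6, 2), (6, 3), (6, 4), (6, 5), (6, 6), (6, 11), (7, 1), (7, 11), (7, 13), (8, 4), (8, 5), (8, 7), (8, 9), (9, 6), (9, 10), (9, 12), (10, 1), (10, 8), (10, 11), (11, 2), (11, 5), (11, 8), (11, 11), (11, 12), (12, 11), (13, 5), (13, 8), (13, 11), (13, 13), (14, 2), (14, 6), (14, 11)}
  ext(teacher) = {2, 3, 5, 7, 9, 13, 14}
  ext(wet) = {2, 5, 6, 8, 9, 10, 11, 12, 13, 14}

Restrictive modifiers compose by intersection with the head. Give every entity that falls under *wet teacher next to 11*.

⟦next to 11⟧ = {x : ⟨x, 11⟩ ∈ ⟦next to⟧} = {1, 2, 3, 5, 6, 7, 10, 11, 12, 13, 14}
⟦teacher⟧ = {2, 3, 5, 7, 9, 13, 14}
… ∩ ⟦next to 11⟧ = {2, 3, 5, 7, 9, 13, 14} ∩ {1, 2, 3, 5, 6, 7, 10, 11, 12, 13, 14} = {2, 3, 5, 7, 13, 14}
… ∩ ⟦wet⟧ = {2, 3, 5, 7, 13, 14} ∩ {2, 5, 6, 8, 9, 10, 11, 12, 13, 14} = {2, 5, 13, 14}
So ⟦wet teacher next to 11⟧ = {2, 5, 13, 14}.

{2, 5, 13, 14}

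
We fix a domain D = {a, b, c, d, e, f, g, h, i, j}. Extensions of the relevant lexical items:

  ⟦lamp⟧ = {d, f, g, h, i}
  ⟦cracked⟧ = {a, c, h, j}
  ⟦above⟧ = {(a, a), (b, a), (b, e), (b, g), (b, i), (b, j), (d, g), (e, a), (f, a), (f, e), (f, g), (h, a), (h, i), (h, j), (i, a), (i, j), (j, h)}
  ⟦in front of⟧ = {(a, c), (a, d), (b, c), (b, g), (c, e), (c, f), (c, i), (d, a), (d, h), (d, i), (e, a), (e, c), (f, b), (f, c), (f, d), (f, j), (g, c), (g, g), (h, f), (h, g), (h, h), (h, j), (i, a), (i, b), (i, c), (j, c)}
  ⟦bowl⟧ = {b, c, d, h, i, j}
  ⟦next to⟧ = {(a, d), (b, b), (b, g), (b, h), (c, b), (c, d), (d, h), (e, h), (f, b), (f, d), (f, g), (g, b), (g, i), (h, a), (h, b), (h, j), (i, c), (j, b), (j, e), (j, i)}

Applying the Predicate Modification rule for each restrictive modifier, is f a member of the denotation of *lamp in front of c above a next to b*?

yes

⟦in front of c⟧ = {x : ⟨x, c⟩ ∈ ⟦in front of⟧} = {a, b, e, f, g, i, j}
⟦above a⟧ = {x : ⟨x, a⟩ ∈ ⟦above⟧} = {a, b, e, f, h, i}
⟦next to b⟧ = {x : ⟨x, b⟩ ∈ ⟦next to⟧} = {b, c, f, g, h, j}
⟦lamp⟧ = {d, f, g, h, i}
… ∩ ⟦in front of c⟧ = {d, f, g, h, i} ∩ {a, b, e, f, g, i, j} = {f, g, i}
… ∩ ⟦above a⟧ = {f, g, i} ∩ {a, b, e, f, h, i} = {f, i}
… ∩ ⟦next to b⟧ = {f, i} ∩ {b, c, f, g, h, j} = {f}
⟦lamp in front of c above a next to b⟧ = {f}; f ∈ this set.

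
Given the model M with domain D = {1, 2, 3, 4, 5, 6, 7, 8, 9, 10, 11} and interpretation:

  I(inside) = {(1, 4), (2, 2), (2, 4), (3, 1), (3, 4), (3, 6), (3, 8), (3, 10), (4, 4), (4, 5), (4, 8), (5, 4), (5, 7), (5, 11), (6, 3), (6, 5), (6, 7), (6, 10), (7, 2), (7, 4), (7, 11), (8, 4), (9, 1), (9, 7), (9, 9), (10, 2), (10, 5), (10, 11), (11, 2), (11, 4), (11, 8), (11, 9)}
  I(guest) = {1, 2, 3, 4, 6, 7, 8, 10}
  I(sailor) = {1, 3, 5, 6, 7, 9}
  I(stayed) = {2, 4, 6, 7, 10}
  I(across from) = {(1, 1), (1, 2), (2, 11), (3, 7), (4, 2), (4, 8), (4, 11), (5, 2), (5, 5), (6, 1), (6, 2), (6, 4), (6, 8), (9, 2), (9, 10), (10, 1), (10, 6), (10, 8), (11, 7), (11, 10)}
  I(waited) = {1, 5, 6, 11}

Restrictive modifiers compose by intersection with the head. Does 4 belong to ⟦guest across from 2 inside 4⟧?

yes

⟦across from 2⟧ = {x : ⟨x, 2⟩ ∈ ⟦across from⟧} = {1, 4, 5, 6, 9}
⟦inside 4⟧ = {x : ⟨x, 4⟩ ∈ ⟦inside⟧} = {1, 2, 3, 4, 5, 7, 8, 11}
⟦guest⟧ = {1, 2, 3, 4, 6, 7, 8, 10}
… ∩ ⟦across from 2⟧ = {1, 2, 3, 4, 6, 7, 8, 10} ∩ {1, 4, 5, 6, 9} = {1, 4, 6}
… ∩ ⟦inside 4⟧ = {1, 4, 6} ∩ {1, 2, 3, 4, 5, 7, 8, 11} = {1, 4}
⟦guest across from 2 inside 4⟧ = {1, 4}; 4 ∈ this set.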